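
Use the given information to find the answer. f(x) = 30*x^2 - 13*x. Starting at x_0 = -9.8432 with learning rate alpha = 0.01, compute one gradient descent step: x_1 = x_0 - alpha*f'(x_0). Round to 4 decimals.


We compute the gradient at x_0 and apply the update.
f'(x) = 60*x - 13
f'(-9.8432) = 60*-9.8432 - 13 = -603.592
x_1 = -9.8432 - 0.01*-603.592 = -3.8073


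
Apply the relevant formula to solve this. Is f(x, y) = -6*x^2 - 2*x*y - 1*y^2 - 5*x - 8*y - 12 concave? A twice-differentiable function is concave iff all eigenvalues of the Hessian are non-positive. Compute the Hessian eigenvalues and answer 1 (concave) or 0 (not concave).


The Hessian of f(x,y) = -6*x^2 - 2*x*y - 1*y^2 - 5*x - 8*y - 12 is:
H = [[-12, -2], [-2, -2]]
Trace = -12 - 2 = -14
Determinant = -12*-2 - (-2)^2 = 20
Discriminant = (-14)^2 - 4*20 = 116.0
Eigenvalues: lambda_1 = -12.3852, lambda_2 = -1.6148
The function is concave.

1


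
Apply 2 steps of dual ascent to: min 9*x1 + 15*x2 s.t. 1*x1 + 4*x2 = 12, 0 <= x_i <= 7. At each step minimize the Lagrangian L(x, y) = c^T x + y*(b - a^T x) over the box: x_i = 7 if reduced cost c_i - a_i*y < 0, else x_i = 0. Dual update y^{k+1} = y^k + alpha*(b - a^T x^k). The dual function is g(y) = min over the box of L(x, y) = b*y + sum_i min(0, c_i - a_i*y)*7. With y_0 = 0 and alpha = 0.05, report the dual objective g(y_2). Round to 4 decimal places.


Dual ascent for LP: min 9*x1 + 15*x2, 1*x1 + 4*x2 = 12, 0 <= x_i <= 7
Step 1: y^k = 0.0, reduced costs: (9.0, 15.0)
  x^k = (0.0, 0.0), subgradient = b - a^T x = 12.0
  y^{k+1} = 0.0 + 0.05*12.0 = 0.6
Step 2: y^k = 0.6, reduced costs: (8.4, 12.6)
  x^k = (0.0, 0.0), subgradient = b - a^T x = 12.0
  y^{k+1} = 0.6 + 0.05*12.0 = 1.2
Dual objective at y_2 = 1.2: reduced costs (7.8, 10.2), box minimizer x = (0.0, 0.0)
g(y_2) = b*y + (c1 - a1*y)*x1 + (c2 - a2*y)*x2 = 12*1.2 + 7.8*0.0 + 10.2*0.0 = 14.4 + 0.0 + 0.0 = 14.4


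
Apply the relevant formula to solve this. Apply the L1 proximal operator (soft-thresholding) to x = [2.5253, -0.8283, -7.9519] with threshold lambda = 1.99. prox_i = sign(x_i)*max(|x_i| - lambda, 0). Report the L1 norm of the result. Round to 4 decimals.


Soft-thresholding with lambda = 1.99:
prox(2.5253) = sign(2.5253)*max(|2.5253| - 1.99, 0) = 0.5353
prox(-0.8283) = sign(-0.8283)*max(|-0.8283| - 1.99, 0) = 0.0
prox(-7.9519) = sign(-7.9519)*max(|-7.9519| - 1.99, 0) = -5.9619
prox(x) = [0.5353, 0.0, -5.9619]
||prox(x)||_1 = 0.5353 + 0.0 + 5.9619 = 6.4972


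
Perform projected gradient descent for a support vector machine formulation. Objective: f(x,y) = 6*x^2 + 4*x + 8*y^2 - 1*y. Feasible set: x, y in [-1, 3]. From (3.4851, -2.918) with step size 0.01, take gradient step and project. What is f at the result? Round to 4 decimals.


Step 1: Compute gradient at (3.4851, -2.918).
grad_x = 2*6*3.4851 + 4 = 45.8212
grad_y = 2*8*-2.918 - 1 = -47.688
Step 2: Gradient step.
x_raw = 3.4851 - 0.01*45.8212 = 3.0269
y_raw = -2.918 - 0.01*-47.688 = -2.4411
Step 3: Project onto [-1, 3].
x_proj = clip(3.0269) = 3.0
y_proj = clip(-2.4411) = -1.0
Step 4: Evaluate f.
f(3.0, -1.0) = 75.0


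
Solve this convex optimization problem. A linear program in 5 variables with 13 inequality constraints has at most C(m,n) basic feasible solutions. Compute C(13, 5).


Each vertex corresponds to some choice of n active constraints out of m, so the number of vertices is at most C(m, n) = m! / (n!(m-n)!).
m = 13, n = 5
Numerator: 13 * 12 * 11 * 10 * 9
Denominator: 5! = 120
C(13, 5) = 1287


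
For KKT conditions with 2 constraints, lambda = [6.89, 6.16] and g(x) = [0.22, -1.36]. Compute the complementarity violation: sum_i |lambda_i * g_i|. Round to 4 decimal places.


KKT complementary slackness check:
lambda_1 * g_1 = 6.89 * 0.22 = 1.5158
lambda_2 * g_2 = 6.16 * -1.36 = -8.3776
Total violation = 1.5158 + 8.3776 = 9.8934


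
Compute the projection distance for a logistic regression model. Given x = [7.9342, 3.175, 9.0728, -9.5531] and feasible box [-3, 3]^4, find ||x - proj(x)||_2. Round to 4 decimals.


Project each component onto [-3, 3].
clip(7.9342) = 3.0, clip(3.175) = 3.0, clip(9.0728) = 3.0, clip(-9.5531) = -3.0
Projection = [3.0, 3.0, 3.0, -3.0]
Squared diffs: [24.3463, 0.0306, 36.8789, 42.9431]
Distance = sqrt(104.1989) = 10.2078


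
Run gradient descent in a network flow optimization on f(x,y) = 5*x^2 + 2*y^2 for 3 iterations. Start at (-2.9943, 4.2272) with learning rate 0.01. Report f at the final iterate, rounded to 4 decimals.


Gradient descent on f(x,y) = 5*x^2 + 2*y^2.
Starting point: (-2.9943, 4.2272), alpha = 0.01
Step 1: grad_x = 2*5*-2.9943 = -29.943, grad_y = 2*2*4.2272 = 16.9088
  x_1 = -2.9943 - 0.01*-29.943 = -2.6949
  y_1 = 4.2272 - 0.01*16.9088 = 4.0581
Step 2: grad_x = 2*5*-2.6949 = -26.9487, grad_y = 2*2*4.0581 = 16.2324
  x_2 = -2.6949 - 0.01*-26.9487 = -2.4254
  y_2 = 4.0581 - 0.01*16.2324 = 3.8958
Step 3: grad_x = 2*5*-2.4254 = -24.2538, grad_y = 2*2*3.8958 = 15.5832
  x_3 = -2.4254 - 0.01*-24.2538 = -2.1828
  y_3 = 3.8958 - 0.01*15.5832 = 3.74
f(-2.1828, 3.74) = 5*(-2.1828)^2 + 2*3.74^2 = 51.7986


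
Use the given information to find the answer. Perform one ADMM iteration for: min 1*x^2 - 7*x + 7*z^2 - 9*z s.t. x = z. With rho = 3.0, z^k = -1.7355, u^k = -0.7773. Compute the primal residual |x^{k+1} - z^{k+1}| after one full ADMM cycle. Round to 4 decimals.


ADMM iteration with rho = 3.0, z^k = -1.7355, u^k = -0.7773
Step 1: x-update.
Minimize 1*x^2 - 7*x + (3.0/2)*(x + 1.7355 - 0.7773)^2
FOC: (2*1 + 3.0)*x = 7 + 3.0*(-1.7355 + 0.7773)
x^{k+1} = 0.8251
Step 2: z-update.
Minimize 7*z^2 - 9*z + (3.0/2)*(0.8251 - z - 0.7773)^2
FOC: (2*7 + 3.0)*z = 9 + 3.0*(0.8251 - 0.7773)
z^{k+1} = 0.5378
Step 3: u-update.
u^{k+1} = -0.7773 + 0.8251 - 0.5378 = -0.4901
Step 4: Primal residual = |0.8251 - 0.5378| = 0.2872


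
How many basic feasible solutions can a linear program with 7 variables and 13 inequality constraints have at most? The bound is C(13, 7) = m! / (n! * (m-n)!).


Each vertex corresponds to some choice of n active constraints out of m, so the number of vertices is at most C(m, n) = m! / (n!(m-n)!).
m = 13, n = 7
Numerator: 13 * 12 * 11 * 10 * 9 * 8 * 7
Denominator: 7! = 5040
C(13, 7) = 1716


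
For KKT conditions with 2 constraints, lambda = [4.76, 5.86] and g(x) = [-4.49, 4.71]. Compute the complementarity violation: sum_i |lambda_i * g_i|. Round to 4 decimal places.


KKT complementary slackness check:
lambda_1 * g_1 = 4.76 * -4.49 = -21.3724
lambda_2 * g_2 = 5.86 * 4.71 = 27.6006
Total violation = 21.3724 + 27.6006 = 48.973


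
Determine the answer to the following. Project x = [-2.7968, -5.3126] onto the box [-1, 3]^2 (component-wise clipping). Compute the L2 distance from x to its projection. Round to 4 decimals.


Project each component onto [-1, 3].
clip(-2.7968) = -1.0, clip(-5.3126) = -1.0
Projection = [-1.0, -1.0]
Squared diffs: [3.2285, 18.5985]
Distance = sqrt(21.827) = 4.6719


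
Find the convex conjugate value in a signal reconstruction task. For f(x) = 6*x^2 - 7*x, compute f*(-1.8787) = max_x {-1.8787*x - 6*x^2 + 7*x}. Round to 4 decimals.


f*(y) = sup_x {y*x - a*x^2 - b*x} = sup_x {(y-b)*x - a*x^2}
FOC: (y - b) - 2a*x = 0 => x* = (y - b)/(2a)
x* = (-1.8787 + 7)/(2*6) = 0.4268
f*(-1.8787) = (y-b)^2/(4a) = (-1.8787 + 7)^2/(4*6)
= 26.2277/24 = 1.0928


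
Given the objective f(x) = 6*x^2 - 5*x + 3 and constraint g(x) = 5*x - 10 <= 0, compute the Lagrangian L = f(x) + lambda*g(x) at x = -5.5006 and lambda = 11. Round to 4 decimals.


Step 1: Evaluate f(x).
f(-5.5006) = 6*(-5.5006)^2 - 5*(-5.5006) + 3 = 212.0426
Step 2: Evaluate g(x).
g(-5.5006) = 5*-5.5006 - 10 = -37.503
Step 3: Compute Lagrangian.
L = 212.0426 + 11*-37.503 = -200.4904


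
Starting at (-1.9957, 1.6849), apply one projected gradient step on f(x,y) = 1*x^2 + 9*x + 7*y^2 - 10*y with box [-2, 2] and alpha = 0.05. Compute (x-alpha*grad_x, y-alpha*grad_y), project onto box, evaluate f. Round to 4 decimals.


Step 1: Compute gradient at (-1.9957, 1.6849).
grad_x = 2*1*-1.9957 + 9 = 5.0086
grad_y = 2*7*1.6849 - 10 = 13.5886
Step 2: Gradient step.
x_raw = -1.9957 - 0.05*5.0086 = -2.2461
y_raw = 1.6849 - 0.05*13.5886 = 1.0055
Step 3: Project onto [-2, 2].
x_proj = clip(-2.2461) = -2.0
y_proj = clip(1.0055) = 1.0055
Step 4: Evaluate f.
f(-2.0, 1.0055) = -16.9779


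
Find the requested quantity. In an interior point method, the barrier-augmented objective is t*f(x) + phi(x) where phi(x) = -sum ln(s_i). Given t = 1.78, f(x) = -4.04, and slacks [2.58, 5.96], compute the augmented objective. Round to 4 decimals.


Step 1: Compute log-barrier.
ln values: [0.9478, 1.7851]
phi = -(0.9478 + 1.7851) = -2.7329
Step 2: Compute augmented objective.
t*f(x) = 1.78*-4.04 = -7.1912
Total = -7.1912 - 2.7329 = -9.9241


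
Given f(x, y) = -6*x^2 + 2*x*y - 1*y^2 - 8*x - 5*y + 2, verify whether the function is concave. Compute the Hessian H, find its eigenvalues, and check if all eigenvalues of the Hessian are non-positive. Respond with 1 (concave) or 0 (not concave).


The Hessian of f(x,y) = -6*x^2 + 2*x*y - 1*y^2 - 8*x - 5*y + 2 is:
H = [[-12, 2], [2, -2]]
Trace = -12 - 2 = -14
Determinant = -12*-2 - (2)^2 = 20
Discriminant = (-14)^2 - 4*20 = 116.0
Eigenvalues: lambda_1 = -12.3852, lambda_2 = -1.6148
The function is concave.

1


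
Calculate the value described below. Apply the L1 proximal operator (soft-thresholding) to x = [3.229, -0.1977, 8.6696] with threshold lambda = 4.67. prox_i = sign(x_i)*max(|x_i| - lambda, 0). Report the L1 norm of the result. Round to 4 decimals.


Soft-thresholding with lambda = 4.67:
prox(3.229) = sign(3.229)*max(|3.229| - 4.67, 0) = 0.0
prox(-0.1977) = sign(-0.1977)*max(|-0.1977| - 4.67, 0) = 0.0
prox(8.6696) = sign(8.6696)*max(|8.6696| - 4.67, 0) = 3.9996
prox(x) = [0.0, 0.0, 3.9996]
||prox(x)||_1 = 0.0 + 0.0 + 3.9996 = 3.9996


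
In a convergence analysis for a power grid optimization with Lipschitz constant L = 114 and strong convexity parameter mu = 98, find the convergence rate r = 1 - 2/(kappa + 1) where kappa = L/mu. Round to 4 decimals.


Step 1: Compute the condition number.
kappa = L/mu = 114/98 = 1.1633
Step 2: Compute the convergence rate.
r = 1 - 2/(kappa + 1) = 1 - 2*mu/(L + mu) = (L - mu)/(L + mu) = 16/212 = 0.0755


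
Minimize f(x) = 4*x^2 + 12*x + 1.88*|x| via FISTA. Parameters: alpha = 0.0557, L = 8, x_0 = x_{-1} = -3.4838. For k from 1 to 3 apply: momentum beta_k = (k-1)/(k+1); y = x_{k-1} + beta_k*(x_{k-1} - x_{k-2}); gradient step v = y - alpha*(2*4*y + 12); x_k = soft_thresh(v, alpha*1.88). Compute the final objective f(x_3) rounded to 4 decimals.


FISTA on f(x) = 4*x^2 + 12*x + 1.88*|x|
L = 8, alpha = 0.0557
Iteration 1: beta = 0.0, y = -3.4838 + 0.0*(-3.4838 + 3.4838) = -3.4838
  grad(y) = -15.8704, v = y - alpha*grad = -2.5998
  prox(v) = soft_thresh(-2.5998, 0.1047) = -2.4951
Iteration 2: beta = 0.3333, y = -2.4951 + 0.3333*(-2.4951 + 3.4838) = -2.1655
  grad(y) = -5.3243, v = y - alpha*grad = -1.869
  prox(v) = soft_thresh(-1.869, 0.1047) = -1.7643
Iteration 3: beta = 0.5, y = -1.7643 + 0.5*(-1.7643 + 2.4951) = -1.3988
  grad(y) = 0.8093, v = y - alpha*grad = -1.4439
  prox(v) = soft_thresh(-1.4439, 0.1047) = -1.3392
f(x_3) = 4*(-1.3392)^2 + 12*(-1.3392) + 1.88*|-1.3392| = -6.3789


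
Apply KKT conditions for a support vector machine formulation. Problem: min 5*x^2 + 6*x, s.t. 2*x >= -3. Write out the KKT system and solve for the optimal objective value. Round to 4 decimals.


Step 1: Try lambda = 0 (constraint inactive).
Stationarity: 2*5*x + 6 = 0
x* = -6/(2*5) = -0.6
Check constraint: 2*-0.6 = -1.2 >= -3 -- satisfied.
Step 2: Compute optimal value.
f(x*) = 5*(-0.6)^2 + 6*(-0.6) = -1.8


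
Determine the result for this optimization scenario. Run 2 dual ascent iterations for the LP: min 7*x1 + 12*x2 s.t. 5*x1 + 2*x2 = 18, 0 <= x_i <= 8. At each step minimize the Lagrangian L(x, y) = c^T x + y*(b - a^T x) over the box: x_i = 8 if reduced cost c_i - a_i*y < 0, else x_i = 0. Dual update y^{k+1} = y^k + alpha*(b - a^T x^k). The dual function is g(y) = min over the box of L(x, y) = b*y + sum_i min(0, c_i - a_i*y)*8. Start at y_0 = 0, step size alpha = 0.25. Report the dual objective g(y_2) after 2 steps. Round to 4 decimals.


Dual ascent for LP: min 7*x1 + 12*x2, 5*x1 + 2*x2 = 18, 0 <= x_i <= 8
Step 1: y^k = 0.0, reduced costs: (7.0, 12.0)
  x^k = (0.0, 0.0), subgradient = b - a^T x = 18.0
  y^{k+1} = 0.0 + 0.25*18.0 = 4.5
Step 2: y^k = 4.5, reduced costs: (-15.5, 3.0)
  x^k = (8.0, 0.0), subgradient = b - a^T x = -22.0
  y^{k+1} = 4.5 + 0.25*-22.0 = -1.0
Dual objective at y_2 = -1.0: reduced costs (12.0, 14.0), box minimizer x = (0.0, 0.0)
g(y_2) = b*y + (c1 - a1*y)*x1 + (c2 - a2*y)*x2 = 18*(-1.0) + 12.0*0.0 + 14.0*0.0 = -18.0 + 0.0 + 0.0 = -18.0


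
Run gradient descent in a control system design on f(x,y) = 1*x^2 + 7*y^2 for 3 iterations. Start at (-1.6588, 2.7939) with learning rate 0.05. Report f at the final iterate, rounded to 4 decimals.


Gradient descent on f(x,y) = 1*x^2 + 7*y^2.
Starting point: (-1.6588, 2.7939), alpha = 0.05
Step 1: grad_x = 2*1*-1.6588 = -3.3176, grad_y = 2*7*2.7939 = 39.1146
  x_1 = -1.6588 - 0.05*-3.3176 = -1.4929
  y_1 = 2.7939 - 0.05*39.1146 = 0.8382
Step 2: grad_x = 2*1*-1.4929 = -2.9858, grad_y = 2*7*0.8382 = 11.7344
  x_2 = -1.4929 - 0.05*-2.9858 = -1.3436
  y_2 = 0.8382 - 0.05*11.7344 = 0.2515
Step 3: grad_x = 2*1*-1.3436 = -2.6873, grad_y = 2*7*0.2515 = 3.5203
  x_3 = -1.3436 - 0.05*-2.6873 = -1.2093
  y_3 = 0.2515 - 0.05*3.5203 = 0.0754
f(-1.2093, 0.0754) = 1*(-1.2093)^2 + 7*0.0754^2 = 1.5022


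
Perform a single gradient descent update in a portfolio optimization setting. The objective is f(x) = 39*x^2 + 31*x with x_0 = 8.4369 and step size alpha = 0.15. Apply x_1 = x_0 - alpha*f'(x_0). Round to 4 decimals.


We compute the gradient at x_0 and apply the update.
f'(x) = 78*x + 31
f'(8.4369) = 78*8.4369 + 31 = 689.0782
x_1 = 8.4369 - 0.15*689.0782 = -94.9248


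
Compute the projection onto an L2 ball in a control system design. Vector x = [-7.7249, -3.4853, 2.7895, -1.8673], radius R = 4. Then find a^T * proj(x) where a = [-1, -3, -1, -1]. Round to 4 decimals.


Step 1: Compute ||x|| (intermediates to 6 decimals).
||x|| = sqrt((-7.7249)^2 + (-3.4853)^2 + 2.7895^2 + (-1.8673)^2) = 9.115345
Step 2: Project.
Since ||x|| > R, scale = R/||x|| = 4/9.115345 = 0.43882, proj(x) = scale * x
proj(x) = [-3.389841, -1.529419, 1.224088, -0.819409]
Step 3: Dot product.
a^T * proj(x) = -1*(-3.389841) - 3*(-1.529419) - 1*1.224088 - 1*(-0.819409) = 7.5734


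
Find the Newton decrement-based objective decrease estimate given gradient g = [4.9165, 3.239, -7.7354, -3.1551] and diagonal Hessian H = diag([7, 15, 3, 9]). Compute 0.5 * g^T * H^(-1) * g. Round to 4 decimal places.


Step 1: H is diagonal, so H^(-1) * g = [0.7024, 0.2159, -2.5785, -0.3506].
Step 2: g^T H^(-1) g = sum_i g_i^2 / H_ii
  = (4.9165)^2/7 + (3.239)^2/15 + (-7.7354)^2/3 + (-3.1551)^2/9
  = 3.4531 + 0.6994 + 19.9455 + 1.1061 = 25.2041
Step 3: Objective decrease = 0.5 * g^T H^(-1) g = 12.602


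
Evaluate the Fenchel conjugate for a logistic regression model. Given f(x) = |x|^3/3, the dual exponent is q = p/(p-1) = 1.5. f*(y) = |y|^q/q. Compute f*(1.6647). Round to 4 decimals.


The conjugate exponent q satisfies 1/p + 1/q = 1.
p = 3, so q = 3/(3 - 1) = 1.5
|y|^q = 1.6647^1.5 = 2.1479
f*(1.6647) = 2.1479 / 1.5 = 1.4319


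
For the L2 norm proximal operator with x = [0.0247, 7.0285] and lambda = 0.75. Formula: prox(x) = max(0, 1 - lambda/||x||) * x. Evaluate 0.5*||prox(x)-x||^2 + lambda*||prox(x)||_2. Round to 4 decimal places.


Step 1: Compute ||x||.
||x|| = 7.0285
Step 2: Compute scaling factor.
scale = max(0, 1 - 0.75/7.0285) = 0.8933
Step 3: prox(x) = [0.0221, 6.2785]
||prox(x)|| = 6.2785
Step 4: Proximal objective.
0.5*||prox-x||^2 = 0.2813
lambda*||prox|| = 4.7089
Total = 4.9902


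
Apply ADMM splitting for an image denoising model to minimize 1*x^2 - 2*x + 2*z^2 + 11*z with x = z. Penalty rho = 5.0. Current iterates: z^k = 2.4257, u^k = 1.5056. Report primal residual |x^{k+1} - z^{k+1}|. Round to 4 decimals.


ADMM iteration with rho = 5.0, z^k = 2.4257, u^k = 1.5056
Step 1: x-update.
Minimize 1*x^2 - 2*x + (5.0/2)*(x - 2.4257 + 1.5056)^2
FOC: (2*1 + 5.0)*x = 2 + 5.0*(2.4257 - 1.5056)
x^{k+1} = 0.9429
Step 2: z-update.
Minimize 2*z^2 + 11*z + (5.0/2)*(0.9429 - z + 1.5056)^2
FOC: (2*2 + 5.0)*z = -11 + 5.0*(0.9429 + 1.5056)
z^{k+1} = 0.1381
Step 3: u-update.
u^{k+1} = 1.5056 + 0.9429 - 0.1381 = 2.3105
Step 4: Primal residual = |0.9429 - 0.1381| = 0.8049


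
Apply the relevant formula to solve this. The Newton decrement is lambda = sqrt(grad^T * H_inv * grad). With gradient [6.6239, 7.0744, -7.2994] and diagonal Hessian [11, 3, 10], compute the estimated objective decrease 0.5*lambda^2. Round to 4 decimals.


Step 1: H is diagonal, so H^(-1) * g = [0.6022, 2.3581, -0.7299].
Step 2: g^T H^(-1) g = sum_i g_i^2 / H_ii
  = (6.6239)^2/11 + (7.0744)^2/3 + (-7.2994)^2/10
  = 3.9887 + 16.6824 + 5.3281 = 25.9992
Step 3: Objective decrease = 0.5 * g^T H^(-1) g = 12.9996


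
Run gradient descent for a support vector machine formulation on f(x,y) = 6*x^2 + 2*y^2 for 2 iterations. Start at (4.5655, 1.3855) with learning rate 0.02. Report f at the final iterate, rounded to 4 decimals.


Gradient descent on f(x,y) = 6*x^2 + 2*y^2.
Starting point: (4.5655, 1.3855), alpha = 0.02
Step 1: grad_x = 2*6*4.5655 = 54.786, grad_y = 2*2*1.3855 = 5.542
  x_1 = 4.5655 - 0.02*54.786 = 3.4698
  y_1 = 1.3855 - 0.02*5.542 = 1.2747
Step 2: grad_x = 2*6*3.4698 = 41.6374, grad_y = 2*2*1.2747 = 5.0986
  x_2 = 3.4698 - 0.02*41.6374 = 2.637
  y_2 = 1.2747 - 0.02*5.0986 = 1.1727
f(2.637, 1.1727) = 6*2.637^2 + 2*1.1727^2 = 44.474


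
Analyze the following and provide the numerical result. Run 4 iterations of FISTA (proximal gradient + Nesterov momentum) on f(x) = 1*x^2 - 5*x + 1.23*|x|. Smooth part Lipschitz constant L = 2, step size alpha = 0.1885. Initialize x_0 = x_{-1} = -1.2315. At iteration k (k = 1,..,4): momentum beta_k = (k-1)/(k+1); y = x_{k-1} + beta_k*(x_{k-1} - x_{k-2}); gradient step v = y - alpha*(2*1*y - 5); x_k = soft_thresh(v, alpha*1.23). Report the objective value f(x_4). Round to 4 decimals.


FISTA on f(x) = 1*x^2 - 5*x + 1.23*|x|
L = 2, alpha = 0.1885
Iteration 1: beta = 0.0, y = -1.2315 + 0.0*(-1.2315 + 1.2315) = -1.2315
  grad(y) = -7.463, v = y - alpha*grad = 0.1753
  prox(v) = soft_thresh(0.1753, 0.2319) = 0.0
Iteration 2: beta = 0.3333, y = 0.0 + 0.3333*(0.0 + 1.2315) = 0.4105
  grad(y) = -4.179, v = y - alpha*grad = 1.1982
  prox(v) = soft_thresh(1.1982, 0.2319) = 0.9664
Iteration 3: beta = 0.5, y = 0.9664 + 0.5*(0.9664 - 0.0) = 1.4496
  grad(y) = -2.1008, v = y - alpha*grad = 1.8456
  prox(v) = soft_thresh(1.8456, 0.2319) = 1.6137
Iteration 4: beta = 0.6, y = 1.6137 + 0.6*(1.6137 - 0.9664) = 2.0021
  grad(y) = -0.9957, v = y - alpha*grad = 2.1898
  prox(v) = soft_thresh(2.1898, 0.2319) = 1.958
f(x_4) = 1*1.958^2 - 5*1.958 + 1.23*|1.958| = -3.5479


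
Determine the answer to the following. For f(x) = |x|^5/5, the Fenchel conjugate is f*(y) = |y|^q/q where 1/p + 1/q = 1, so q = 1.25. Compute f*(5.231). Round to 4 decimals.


The conjugate exponent q satisfies 1/p + 1/q = 1.
p = 5, so q = 5/(5 - 1) = 1.25
|y|^q = 5.231^1.25 = 7.911
f*(5.231) = 7.911 / 1.25 = 6.3288


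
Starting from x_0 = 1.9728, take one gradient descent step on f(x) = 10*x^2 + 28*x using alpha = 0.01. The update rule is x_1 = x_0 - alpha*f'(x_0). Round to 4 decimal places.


We compute the gradient at x_0 and apply the update.
f'(x) = 20*x + 28
f'(1.9728) = 20*1.9728 + 28 = 67.456
x_1 = 1.9728 - 0.01*67.456 = 1.2982


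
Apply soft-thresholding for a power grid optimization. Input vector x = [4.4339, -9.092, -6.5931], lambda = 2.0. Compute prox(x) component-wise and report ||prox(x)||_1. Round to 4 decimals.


Soft-thresholding with lambda = 2.0:
prox(4.4339) = sign(4.4339)*max(|4.4339| - 2.0, 0) = 2.4339
prox(-9.092) = sign(-9.092)*max(|-9.092| - 2.0, 0) = -7.092
prox(-6.5931) = sign(-6.5931)*max(|-6.5931| - 2.0, 0) = -4.5931
prox(x) = [2.4339, -7.092, -4.5931]
||prox(x)||_1 = 2.4339 + 7.092 + 4.5931 = 14.119


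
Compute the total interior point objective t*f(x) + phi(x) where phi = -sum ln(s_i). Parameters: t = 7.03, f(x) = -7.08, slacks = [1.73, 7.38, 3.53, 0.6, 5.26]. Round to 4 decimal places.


Step 1: Compute log-barrier.
ln values: [0.5481, 1.9988, 1.2613, -0.5108, 1.6601]
phi = -(0.5481 + 1.9988 + 1.2613 - 0.5108 + 1.6601) = -4.9575
Step 2: Compute augmented objective.
t*f(x) = 7.03*-7.08 = -49.7724
Total = -49.7724 - 4.9575 = -54.7299


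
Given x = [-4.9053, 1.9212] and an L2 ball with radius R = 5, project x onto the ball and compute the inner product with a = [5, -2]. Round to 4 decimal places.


Step 1: Compute ||x|| (intermediates to 6 decimals).
||x|| = sqrt((-4.9053)^2 + 1.9212^2) = 5.268109
Step 2: Project.
Since ||x|| > R, scale = R/||x|| = 5/5.268109 = 0.949107, proj(x) = scale * x
proj(x) = [-4.655655, 1.823424]
Step 3: Dot product.
a^T * proj(x) = 5*(-4.655655) - 2*1.823424 = -26.9251


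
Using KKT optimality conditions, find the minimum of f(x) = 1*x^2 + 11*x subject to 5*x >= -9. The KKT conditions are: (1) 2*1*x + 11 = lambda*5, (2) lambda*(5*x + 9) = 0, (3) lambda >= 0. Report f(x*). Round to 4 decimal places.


Step 1: Try lambda = 0 (constraint inactive).
x_unc = -11/(2*1) = -5.5
Check: 5*-5.5 = -27.5 < -9 -- violated!
Step 2: Constraint must be active: 5*x = -9
x* = -9/5 = -1.8
lambda = (2*1*(-1.8) + 11)/5 = 1.48
Step 3: Compute optimal value.
f(x*) = 1*(-1.8)^2 + 11*(-1.8) = -16.56


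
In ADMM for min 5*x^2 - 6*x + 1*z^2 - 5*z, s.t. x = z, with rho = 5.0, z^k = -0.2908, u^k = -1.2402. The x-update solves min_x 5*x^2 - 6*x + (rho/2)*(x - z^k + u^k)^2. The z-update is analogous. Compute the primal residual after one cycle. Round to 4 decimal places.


ADMM iteration with rho = 5.0, z^k = -0.2908, u^k = -1.2402
Step 1: x-update.
Minimize 5*x^2 - 6*x + (5.0/2)*(x + 0.2908 - 1.2402)^2
FOC: (2*5 + 5.0)*x = 6 + 5.0*(-0.2908 + 1.2402)
x^{k+1} = 0.7165
Step 2: z-update.
Minimize 1*z^2 - 5*z + (5.0/2)*(0.7165 - z - 1.2402)^2
FOC: (2*1 + 5.0)*z = 5 + 5.0*(0.7165 - 1.2402)
z^{k+1} = 0.3402
Step 3: u-update.
u^{k+1} = -1.2402 + 0.7165 - 0.3402 = -0.8639
Step 4: Primal residual = |0.7165 - 0.3402| = 0.3763


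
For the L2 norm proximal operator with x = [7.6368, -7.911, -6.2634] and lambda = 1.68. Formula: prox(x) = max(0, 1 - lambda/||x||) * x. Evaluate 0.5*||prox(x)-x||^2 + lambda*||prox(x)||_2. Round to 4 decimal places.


Step 1: Compute ||x||.
||x|| = 12.6544
Step 2: Compute scaling factor.
scale = max(0, 1 - 1.68/12.6544) = 0.8672
Step 3: prox(x) = [6.6229, -6.8607, -5.4319]
||prox(x)|| = 10.9744
Step 4: Proximal objective.
0.5*||prox-x||^2 = 1.4112
lambda*||prox|| = 18.437
Total = 19.8483


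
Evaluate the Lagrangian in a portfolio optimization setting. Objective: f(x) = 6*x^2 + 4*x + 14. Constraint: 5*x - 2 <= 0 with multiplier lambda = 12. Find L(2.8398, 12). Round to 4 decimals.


Step 1: Evaluate f(x).
f(2.8398) = 6*2.8398^2 + 4*2.8398 + 14 = 73.746
Step 2: Evaluate g(x).
g(2.8398) = 5*2.8398 - 2 = 12.199
Step 3: Compute Lagrangian.
L = 73.746 + 12*12.199 = 220.134


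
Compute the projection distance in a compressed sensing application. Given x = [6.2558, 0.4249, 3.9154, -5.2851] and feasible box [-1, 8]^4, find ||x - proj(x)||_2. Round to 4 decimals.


Project each component onto [-1, 8].
clip(6.2558) = 6.2558, clip(0.4249) = 0.4249, clip(3.9154) = 3.9154, clip(-5.2851) = -1.0
Projection = [6.2558, 0.4249, 3.9154, -1.0]
Squared diffs: [0.0, 0.0, 0.0, 18.3621]
Distance = sqrt(18.3621) = 4.2851


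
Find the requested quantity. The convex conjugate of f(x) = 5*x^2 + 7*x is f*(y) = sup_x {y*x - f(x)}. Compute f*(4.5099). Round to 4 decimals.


f*(y) = sup_x {y*x - a*x^2 - b*x} = sup_x {(y-b)*x - a*x^2}
FOC: (y - b) - 2a*x = 0 => x* = (y - b)/(2a)
x* = (4.5099 - 7)/(2*5) = -0.249
f*(4.5099) = (y-b)^2/(4a) = (4.5099 - 7)^2/(4*5)
= 6.2006/20 = 0.31


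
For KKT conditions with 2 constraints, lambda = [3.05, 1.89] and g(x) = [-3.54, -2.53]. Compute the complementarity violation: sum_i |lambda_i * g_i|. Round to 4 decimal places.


KKT complementary slackness check:
lambda_1 * g_1 = 3.05 * -3.54 = -10.797
lambda_2 * g_2 = 1.89 * -2.53 = -4.7817
Total violation = 10.797 + 4.7817 = 15.5787


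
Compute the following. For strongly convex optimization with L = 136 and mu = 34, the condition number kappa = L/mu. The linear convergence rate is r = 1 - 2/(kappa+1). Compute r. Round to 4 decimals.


Step 1: Compute the condition number.
kappa = L/mu = 136/34 = 4.0
Step 2: Compute the convergence rate.
r = 1 - 2/(kappa + 1) = 1 - 2*mu/(L + mu) = (L - mu)/(L + mu) = 102/170 = 0.6


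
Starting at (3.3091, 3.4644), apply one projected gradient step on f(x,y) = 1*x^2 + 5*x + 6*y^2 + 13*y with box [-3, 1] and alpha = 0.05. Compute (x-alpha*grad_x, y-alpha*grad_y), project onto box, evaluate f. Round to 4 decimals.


Step 1: Compute gradient at (3.3091, 3.4644).
grad_x = 2*1*3.3091 + 5 = 11.6182
grad_y = 2*6*3.4644 + 13 = 54.5728
Step 2: Gradient step.
x_raw = 3.3091 - 0.05*11.6182 = 2.7282
y_raw = 3.4644 - 0.05*54.5728 = 0.7358
Step 3: Project onto [-3, 1].
x_proj = clip(2.7282) = 1.0
y_proj = clip(0.7358) = 0.7358
Step 4: Evaluate f.
f(1.0, 0.7358) = 18.8129


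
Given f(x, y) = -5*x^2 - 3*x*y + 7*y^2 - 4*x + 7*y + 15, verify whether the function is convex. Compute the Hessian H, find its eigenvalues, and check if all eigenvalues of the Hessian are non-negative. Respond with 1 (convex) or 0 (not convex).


The Hessian of f(x,y) = -5*x^2 - 3*x*y + 7*y^2 - 4*x + 7*y + 15 is:
H = [[-10, -3], [-3, 14]]
Trace = -10 + 14 = 4
Determinant = -10*14 - (-3)^2 = -149
Discriminant = (4)^2 - 4*-149 = 612.0
Eigenvalues: lambda_1 = -10.3693, lambda_2 = 14.3693
The function is not convex.

0


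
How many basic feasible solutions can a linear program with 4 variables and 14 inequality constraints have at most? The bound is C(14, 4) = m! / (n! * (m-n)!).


Each vertex corresponds to some choice of n active constraints out of m, so the number of vertices is at most C(m, n) = m! / (n!(m-n)!).
m = 14, n = 4
Numerator: 14 * 13 * 12 * 11
Denominator: 4! = 24
C(14, 4) = 1001


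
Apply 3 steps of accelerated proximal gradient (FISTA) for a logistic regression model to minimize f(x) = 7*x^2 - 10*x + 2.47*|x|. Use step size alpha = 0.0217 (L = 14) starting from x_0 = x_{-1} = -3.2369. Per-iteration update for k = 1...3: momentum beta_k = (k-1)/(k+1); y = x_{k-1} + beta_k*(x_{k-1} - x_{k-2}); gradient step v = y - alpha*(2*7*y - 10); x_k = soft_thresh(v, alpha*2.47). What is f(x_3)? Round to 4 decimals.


FISTA on f(x) = 7*x^2 - 10*x + 2.47*|x|
L = 14, alpha = 0.0217
Iteration 1: beta = 0.0, y = -3.2369 + 0.0*(-3.2369 + 3.2369) = -3.2369
  grad(y) = -55.3166, v = y - alpha*grad = -2.0365
  prox(v) = soft_thresh(-2.0365, 0.0536) = -1.9829
Iteration 2: beta = 0.3333, y = -1.9829 + 0.3333*(-1.9829 + 3.2369) = -1.5649
  grad(y) = -31.9092, v = y - alpha*grad = -0.8725
  prox(v) = soft_thresh(-0.8725, 0.0536) = -0.8189
Iteration 3: beta = 0.5, y = -0.8189 + 0.5*(-0.8189 + 1.9829) = -0.2369
  grad(y) = -13.3167, v = y - alpha*grad = 0.0521
  prox(v) = soft_thresh(0.0521, 0.0536) = 0.0
f(x_3) = 7*0.0^2 - 10*0.0 + 2.47*|0.0| = 0.0


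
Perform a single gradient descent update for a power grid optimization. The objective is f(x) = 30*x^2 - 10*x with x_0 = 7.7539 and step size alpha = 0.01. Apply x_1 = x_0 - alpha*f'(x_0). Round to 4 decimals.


We compute the gradient at x_0 and apply the update.
f'(x) = 60*x - 10
f'(7.7539) = 60*7.7539 - 10 = 455.234
x_1 = 7.7539 - 0.01*455.234 = 3.2016


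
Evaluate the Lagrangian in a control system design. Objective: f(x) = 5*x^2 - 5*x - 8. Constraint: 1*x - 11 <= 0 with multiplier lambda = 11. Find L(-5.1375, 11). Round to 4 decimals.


Step 1: Evaluate f(x).
f(-5.1375) = 5*(-5.1375)^2 - 5*(-5.1375) - 8 = 149.657
Step 2: Evaluate g(x).
g(-5.1375) = 1*-5.1375 - 11 = -16.1375
Step 3: Compute Lagrangian.
L = 149.657 + 11*-16.1375 = -27.8555


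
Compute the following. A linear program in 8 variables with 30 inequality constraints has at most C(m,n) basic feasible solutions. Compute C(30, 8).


Each vertex corresponds to some choice of n active constraints out of m, so the number of vertices is at most C(m, n) = m! / (n!(m-n)!).
m = 30, n = 8
Numerator: 30 * 29 * 28 * 27 * 26 * 25 * 24 * 23
Denominator: 8! = 40320
C(30, 8) = 5852925


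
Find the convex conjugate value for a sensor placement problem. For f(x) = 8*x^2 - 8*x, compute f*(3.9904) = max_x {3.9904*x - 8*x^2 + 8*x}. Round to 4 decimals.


f*(y) = sup_x {y*x - a*x^2 - b*x} = sup_x {(y-b)*x - a*x^2}
FOC: (y - b) - 2a*x = 0 => x* = (y - b)/(2a)
x* = (3.9904 + 8)/(2*8) = 0.7494
f*(3.9904) = (y-b)^2/(4a) = (3.9904 + 8)^2/(4*8)
= 143.7697/32 = 4.4928


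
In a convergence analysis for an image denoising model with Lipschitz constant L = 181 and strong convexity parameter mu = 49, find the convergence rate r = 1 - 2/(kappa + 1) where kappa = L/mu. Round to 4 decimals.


Step 1: Compute the condition number.
kappa = L/mu = 181/49 = 3.6939
Step 2: Compute the convergence rate.
r = 1 - 2/(kappa + 1) = 1 - 2*mu/(L + mu) = (L - mu)/(L + mu) = 132/230 = 0.5739


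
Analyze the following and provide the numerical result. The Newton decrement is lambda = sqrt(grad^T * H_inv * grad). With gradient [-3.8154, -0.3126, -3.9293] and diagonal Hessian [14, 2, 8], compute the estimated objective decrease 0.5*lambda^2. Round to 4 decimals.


Step 1: H is diagonal, so H^(-1) * g = [-0.2725, -0.1563, -0.4912].
Step 2: g^T H^(-1) g = sum_i g_i^2 / H_ii
  = (-3.8154)^2/14 + (-0.3126)^2/2 + (-3.9293)^2/8
  = 1.0398 + 0.0489 + 1.9299 = 3.0186
Step 3: Objective decrease = 0.5 * g^T H^(-1) g = 1.5093


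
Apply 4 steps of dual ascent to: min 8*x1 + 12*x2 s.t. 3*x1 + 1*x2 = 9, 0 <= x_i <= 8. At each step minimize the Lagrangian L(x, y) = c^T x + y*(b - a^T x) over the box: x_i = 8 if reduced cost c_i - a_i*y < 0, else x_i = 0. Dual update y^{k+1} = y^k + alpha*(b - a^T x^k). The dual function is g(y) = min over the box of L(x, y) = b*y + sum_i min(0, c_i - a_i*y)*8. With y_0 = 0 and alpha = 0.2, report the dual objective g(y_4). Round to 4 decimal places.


Dual ascent for LP: min 8*x1 + 12*x2, 3*x1 + 1*x2 = 9, 0 <= x_i <= 8
Step 1: y^k = 0.0, reduced costs: (8.0, 12.0)
  x^k = (0.0, 0.0), subgradient = b - a^T x = 9.0
  y^{k+1} = 0.0 + 0.2*9.0 = 1.8
Step 2: y^k = 1.8, reduced costs: (2.6, 10.2)
  x^k = (0.0, 0.0), subgradient = b - a^T x = 9.0
  y^{k+1} = 1.8 + 0.2*9.0 = 3.6
Step 3: y^k = 3.6, reduced costs: (-2.8, 8.4)
  x^k = (8.0, 0.0), subgradient = b - a^T x = -15.0
  y^{k+1} = 3.6 + 0.2*-15.0 = 0.6
Step 4: y^k = 0.6, reduced costs: (6.2, 11.4)
  x^k = (0.0, 0.0), subgradient = b - a^T x = 9.0
  y^{k+1} = 0.6 + 0.2*9.0 = 2.4
Dual objective at y_4 = 2.4: reduced costs (0.8, 9.6), box minimizer x = (0.0, 0.0)
g(y_4) = b*y + (c1 - a1*y)*x1 + (c2 - a2*y)*x2 = 9*2.4 + 0.8*0.0 + 9.6*0.0 = 21.6 + 0.0 + 0.0 = 21.6


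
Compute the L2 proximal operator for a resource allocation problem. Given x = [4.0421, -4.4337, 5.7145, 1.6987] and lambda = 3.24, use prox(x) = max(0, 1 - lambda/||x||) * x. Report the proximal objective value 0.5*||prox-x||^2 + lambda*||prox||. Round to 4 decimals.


Step 1: Compute ||x||.
||x|| = 8.458
Step 2: Compute scaling factor.
scale = max(0, 1 - 3.24/8.458) = 0.6169
Step 3: prox(x) = [2.4937, -2.7353, 3.5254, 1.048]
||prox(x)|| = 5.218
Step 4: Proximal objective.
0.5*||prox-x||^2 = 5.2488
lambda*||prox|| = 16.9063
Total = 22.155


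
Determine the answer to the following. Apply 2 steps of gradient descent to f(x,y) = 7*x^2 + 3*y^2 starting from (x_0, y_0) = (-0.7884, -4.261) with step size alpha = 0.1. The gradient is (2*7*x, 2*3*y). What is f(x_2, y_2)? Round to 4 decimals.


Gradient descent on f(x,y) = 7*x^2 + 3*y^2.
Starting point: (-0.7884, -4.261), alpha = 0.1
Step 1: grad_x = 2*7*-0.7884 = -11.0376, grad_y = 2*3*-4.261 = -25.566
  x_1 = -0.7884 - 0.1*-11.0376 = 0.3154
  y_1 = -4.261 - 0.1*-25.566 = -1.7044
Step 2: grad_x = 2*7*0.3154 = 4.415, grad_y = 2*3*-1.7044 = -10.2264
  x_2 = 0.3154 - 0.1*4.415 = -0.1261
  y_2 = -1.7044 - 0.1*-10.2264 = -0.6818
f(-0.1261, -0.6818) = 7*(-0.1261)^2 + 3*(-0.6818)^2 = 1.5058


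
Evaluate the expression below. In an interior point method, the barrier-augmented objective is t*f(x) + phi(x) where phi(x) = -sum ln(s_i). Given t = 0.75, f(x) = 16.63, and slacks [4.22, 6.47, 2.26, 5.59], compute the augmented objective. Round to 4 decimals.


Step 1: Compute log-barrier.
ln values: [1.4398, 1.8672, 0.8154, 1.721]
phi = -(1.4398 + 1.8672 + 0.8154 + 1.721) = -5.8434
Step 2: Compute augmented objective.
t*f(x) = 0.75*16.63 = 12.4725
Total = 12.4725 - 5.8434 = 6.6291


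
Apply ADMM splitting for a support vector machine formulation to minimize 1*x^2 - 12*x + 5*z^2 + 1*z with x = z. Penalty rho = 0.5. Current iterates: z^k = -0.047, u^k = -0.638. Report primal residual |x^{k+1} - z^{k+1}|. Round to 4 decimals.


ADMM iteration with rho = 0.5, z^k = -0.047, u^k = -0.638
Step 1: x-update.
Minimize 1*x^2 - 12*x + (0.5/2)*(x + 0.047 - 0.638)^2
FOC: (2*1 + 0.5)*x = 12 + 0.5*(-0.047 + 0.638)
x^{k+1} = 4.9182
Step 2: z-update.
Minimize 5*z^2 + 1*z + (0.5/2)*(4.9182 - z - 0.638)^2
FOC: (2*5 + 0.5)*z = -1 + 0.5*(4.9182 - 0.638)
z^{k+1} = 0.1086
Step 3: u-update.
u^{k+1} = -0.638 + 4.9182 - 0.1086 = 4.1716
Step 4: Primal residual = |4.9182 - 0.1086| = 4.8096


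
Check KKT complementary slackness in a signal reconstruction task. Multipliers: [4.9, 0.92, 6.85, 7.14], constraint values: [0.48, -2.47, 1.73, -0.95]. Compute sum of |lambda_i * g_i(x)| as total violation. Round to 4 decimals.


KKT complementary slackness check:
lambda_1 * g_1 = 4.9 * 0.48 = 2.352
lambda_2 * g_2 = 0.92 * -2.47 = -2.2724
lambda_3 * g_3 = 6.85 * 1.73 = 11.8505
lambda_4 * g_4 = 7.14 * -0.95 = -6.783
Total violation = 2.352 + 2.2724 + 11.8505 + 6.783 = 23.2579


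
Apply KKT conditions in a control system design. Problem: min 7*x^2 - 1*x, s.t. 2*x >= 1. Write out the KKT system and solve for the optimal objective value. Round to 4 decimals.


Step 1: Try lambda = 0 (constraint inactive).
x_unc = 1/(2*7) = 0.0714
Check: 2*0.0714 = 0.1428 < 1 -- violated!
Step 2: Constraint must be active: 2*x = 1
x* = 1/2 = 0.5
lambda = (2*7*0.5 - 1)/2 = 3.0
Step 3: Compute optimal value.
f(x*) = 7*0.5^2 - 1*0.5 = 1.25


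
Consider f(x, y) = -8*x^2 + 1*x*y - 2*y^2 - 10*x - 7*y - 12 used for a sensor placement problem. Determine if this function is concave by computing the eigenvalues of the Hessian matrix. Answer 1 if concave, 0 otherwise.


The Hessian of f(x,y) = -8*x^2 + 1*x*y - 2*y^2 - 10*x - 7*y - 12 is:
H = [[-16, 1], [1, -4]]
Trace = -16 - 4 = -20
Determinant = -16*-4 - (1)^2 = 63
Discriminant = (-20)^2 - 4*63 = 148.0
Eigenvalues: lambda_1 = -16.0828, lambda_2 = -3.9172
The function is concave.

1


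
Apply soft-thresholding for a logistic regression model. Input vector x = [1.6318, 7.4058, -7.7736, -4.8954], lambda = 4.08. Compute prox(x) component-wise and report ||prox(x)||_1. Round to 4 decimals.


Soft-thresholding with lambda = 4.08:
prox(1.6318) = sign(1.6318)*max(|1.6318| - 4.08, 0) = 0.0
prox(7.4058) = sign(7.4058)*max(|7.4058| - 4.08, 0) = 3.3258
prox(-7.7736) = sign(-7.7736)*max(|-7.7736| - 4.08, 0) = -3.6936
prox(-4.8954) = sign(-4.8954)*max(|-4.8954| - 4.08, 0) = -0.8154
prox(x) = [0.0, 3.3258, -3.6936, -0.8154]
||prox(x)||_1 = 0.0 + 3.3258 + 3.6936 + 0.8154 = 7.8348


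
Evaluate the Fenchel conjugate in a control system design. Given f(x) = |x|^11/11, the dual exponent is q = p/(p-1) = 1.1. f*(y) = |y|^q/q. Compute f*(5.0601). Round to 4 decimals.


The conjugate exponent q satisfies 1/p + 1/q = 1.
p = 11, so q = 11/(11 - 1) = 1.1
|y|^q = 5.0601^1.1 = 5.9508
f*(5.0601) = 5.9508 / 1.1 = 5.4098


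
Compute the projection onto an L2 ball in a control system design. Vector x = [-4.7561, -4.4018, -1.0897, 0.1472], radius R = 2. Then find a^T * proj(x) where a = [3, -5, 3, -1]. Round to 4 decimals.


Step 1: Compute ||x|| (intermediates to 6 decimals).
||x|| = sqrt((-4.7561)^2 + (-4.4018)^2 + (-1.0897)^2 + 0.1472^2) = 6.573085
Step 2: Project.
Since ||x|| > R, scale = R/||x|| = 2/6.573085 = 0.304271, proj(x) = scale * x
proj(x) = [-1.447143, -1.33934, -0.331564, 0.044789]
Step 3: Dot product.
a^T * proj(x) = 3*(-1.447143) - 5*(-1.33934) + 3*(-0.331564) - 1*0.044789 = 1.3158


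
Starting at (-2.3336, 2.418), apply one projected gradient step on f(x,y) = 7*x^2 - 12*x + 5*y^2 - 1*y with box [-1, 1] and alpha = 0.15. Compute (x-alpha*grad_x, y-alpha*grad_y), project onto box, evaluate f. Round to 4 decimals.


Step 1: Compute gradient at (-2.3336, 2.418).
grad_x = 2*7*-2.3336 - 12 = -44.6704
grad_y = 2*5*2.418 - 1 = 23.18
Step 2: Gradient step.
x_raw = -2.3336 - 0.15*-44.6704 = 4.367
y_raw = 2.418 - 0.15*23.18 = -1.059
Step 3: Project onto [-1, 1].
x_proj = clip(4.367) = 1.0
y_proj = clip(-1.059) = -1.0
Step 4: Evaluate f.
f(1.0, -1.0) = 1.0


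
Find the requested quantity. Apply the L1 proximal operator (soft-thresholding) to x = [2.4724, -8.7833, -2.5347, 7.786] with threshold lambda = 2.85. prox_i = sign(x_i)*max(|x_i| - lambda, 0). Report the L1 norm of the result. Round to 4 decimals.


Soft-thresholding with lambda = 2.85:
prox(2.4724) = sign(2.4724)*max(|2.4724| - 2.85, 0) = 0.0
prox(-8.7833) = sign(-8.7833)*max(|-8.7833| - 2.85, 0) = -5.9333
prox(-2.5347) = sign(-2.5347)*max(|-2.5347| - 2.85, 0) = 0.0
prox(7.786) = sign(7.786)*max(|7.786| - 2.85, 0) = 4.936
prox(x) = [0.0, -5.9333, 0.0, 4.936]
||prox(x)||_1 = 0.0 + 5.9333 + 0.0 + 4.936 = 10.8693


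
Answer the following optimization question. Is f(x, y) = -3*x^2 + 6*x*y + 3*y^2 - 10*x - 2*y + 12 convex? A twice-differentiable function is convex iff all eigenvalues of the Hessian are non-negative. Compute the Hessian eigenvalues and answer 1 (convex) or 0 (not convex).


The Hessian of f(x,y) = -3*x^2 + 6*x*y + 3*y^2 - 10*x - 2*y + 12 is:
H = [[-6, 6], [6, 6]]
Trace = -6 + 6 = 0
Determinant = -6*6 - (6)^2 = -72
Discriminant = (0)^2 - 4*-72 = 288.0
Eigenvalues: lambda_1 = -8.4853, lambda_2 = 8.4853
The function is not convex.

0


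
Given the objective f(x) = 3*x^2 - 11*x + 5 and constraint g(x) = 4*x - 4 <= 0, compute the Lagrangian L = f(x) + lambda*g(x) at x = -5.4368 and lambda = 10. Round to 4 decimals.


Step 1: Evaluate f(x).
f(-5.4368) = 3*(-5.4368)^2 - 11*(-5.4368) + 5 = 153.4812
Step 2: Evaluate g(x).
g(-5.4368) = 4*-5.4368 - 4 = -25.7472
Step 3: Compute Lagrangian.
L = 153.4812 + 10*-25.7472 = -103.9908


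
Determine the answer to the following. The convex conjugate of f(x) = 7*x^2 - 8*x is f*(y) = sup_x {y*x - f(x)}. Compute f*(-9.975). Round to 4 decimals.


f*(y) = sup_x {y*x - a*x^2 - b*x} = sup_x {(y-b)*x - a*x^2}
FOC: (y - b) - 2a*x = 0 => x* = (y - b)/(2a)
x* = (-9.975 + 8)/(2*7) = -0.1411
f*(-9.975) = (y-b)^2/(4a) = (-9.975 + 8)^2/(4*7)
= 3.9006/28 = 0.1393


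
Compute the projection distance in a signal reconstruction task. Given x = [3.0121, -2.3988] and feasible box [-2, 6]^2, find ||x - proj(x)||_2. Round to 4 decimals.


Project each component onto [-2, 6].
clip(3.0121) = 3.0121, clip(-2.3988) = -2.0
Projection = [3.0121, -2.0]
Squared diffs: [0.0, 0.159]
Distance = sqrt(0.159) = 0.3988


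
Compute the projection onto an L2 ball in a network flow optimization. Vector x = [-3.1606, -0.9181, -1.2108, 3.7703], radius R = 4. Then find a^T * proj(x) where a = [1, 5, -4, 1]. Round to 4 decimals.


Step 1: Compute ||x|| (intermediates to 6 decimals).
||x|| = sqrt((-3.1606)^2 + (-0.9181)^2 + (-1.2108)^2 + 3.7703^2) = 5.149126
Step 2: Project.
Since ||x|| > R, scale = R/||x|| = 4/5.149126 = 0.776831, proj(x) = scale * x
proj(x) = [-2.455252, -0.713209, -0.940587, 2.928886]
Step 3: Dot product.
a^T * proj(x) = 1*(-2.455252) + 5*(-0.713209) - 4*(-0.940587) + 1*2.928886 = 0.6699


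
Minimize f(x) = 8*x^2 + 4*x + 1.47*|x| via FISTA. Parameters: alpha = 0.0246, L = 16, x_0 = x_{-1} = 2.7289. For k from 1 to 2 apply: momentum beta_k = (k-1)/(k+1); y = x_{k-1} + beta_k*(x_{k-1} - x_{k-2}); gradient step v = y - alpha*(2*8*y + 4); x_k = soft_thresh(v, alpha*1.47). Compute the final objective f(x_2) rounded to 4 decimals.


FISTA on f(x) = 8*x^2 + 4*x + 1.47*|x|
L = 16, alpha = 0.0246
Iteration 1: beta = 0.0, y = 2.7289 + 0.0*(2.7289 - 2.7289) = 2.7289
  grad(y) = 47.6624, v = y - alpha*grad = 1.5564
  prox(v) = soft_thresh(1.5564, 0.0362) = 1.5202
Iteration 2: beta = 0.3333, y = 1.5202 + 0.3333*(1.5202 - 2.7289) = 1.1174
  grad(y) = 21.8777, v = y - alpha*grad = 0.5792
  prox(v) = soft_thresh(0.5792, 0.0362) = 0.543
f(x_2) = 8*0.543^2 + 4*0.543 + 1.47*|0.543| = 5.3291
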